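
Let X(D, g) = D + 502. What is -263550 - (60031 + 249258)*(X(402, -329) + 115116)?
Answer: -35883973330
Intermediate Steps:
X(D, g) = 502 + D
-263550 - (60031 + 249258)*(X(402, -329) + 115116) = -263550 - (60031 + 249258)*((502 + 402) + 115116) = -263550 - 309289*(904 + 115116) = -263550 - 309289*116020 = -263550 - 1*35883709780 = -263550 - 35883709780 = -35883973330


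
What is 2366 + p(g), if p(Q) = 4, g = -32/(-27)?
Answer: 2370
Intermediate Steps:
g = 32/27 (g = -32*(-1/27) = 32/27 ≈ 1.1852)
2366 + p(g) = 2366 + 4 = 2370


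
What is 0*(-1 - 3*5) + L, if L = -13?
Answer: -13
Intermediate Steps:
0*(-1 - 3*5) + L = 0*(-1 - 3*5) - 13 = 0*(-1 - 15) - 13 = 0*(-16) - 13 = 0 - 13 = -13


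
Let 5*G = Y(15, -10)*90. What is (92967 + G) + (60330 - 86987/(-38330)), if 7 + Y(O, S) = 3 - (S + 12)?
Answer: 5871821357/38330 ≈ 1.5319e+5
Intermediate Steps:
Y(O, S) = -16 - S (Y(O, S) = -7 + (3 - (S + 12)) = -7 + (3 - (12 + S)) = -7 + (3 + (-12 - S)) = -7 + (-9 - S) = -16 - S)
G = -108 (G = ((-16 - 1*(-10))*90)/5 = ((-16 + 10)*90)/5 = (-6*90)/5 = (⅕)*(-540) = -108)
(92967 + G) + (60330 - 86987/(-38330)) = (92967 - 108) + (60330 - 86987/(-38330)) = 92859 + (60330 - 86987*(-1)/38330) = 92859 + (60330 - 1*(-86987/38330)) = 92859 + (60330 + 86987/38330) = 92859 + 2312535887/38330 = 5871821357/38330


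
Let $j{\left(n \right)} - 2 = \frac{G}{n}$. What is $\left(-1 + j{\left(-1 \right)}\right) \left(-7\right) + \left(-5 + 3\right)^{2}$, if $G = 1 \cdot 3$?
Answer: $18$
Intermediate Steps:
$G = 3$
$j{\left(n \right)} = 2 + \frac{3}{n}$
$\left(-1 + j{\left(-1 \right)}\right) \left(-7\right) + \left(-5 + 3\right)^{2} = \left(-1 + \left(2 + \frac{3}{-1}\right)\right) \left(-7\right) + \left(-5 + 3\right)^{2} = \left(-1 + \left(2 + 3 \left(-1\right)\right)\right) \left(-7\right) + \left(-2\right)^{2} = \left(-1 + \left(2 - 3\right)\right) \left(-7\right) + 4 = \left(-1 - 1\right) \left(-7\right) + 4 = \left(-2\right) \left(-7\right) + 4 = 14 + 4 = 18$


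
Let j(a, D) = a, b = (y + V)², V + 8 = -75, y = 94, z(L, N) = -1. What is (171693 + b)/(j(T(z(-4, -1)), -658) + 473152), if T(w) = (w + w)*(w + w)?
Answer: 85907/236578 ≈ 0.36312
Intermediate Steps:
T(w) = 4*w² (T(w) = (2*w)*(2*w) = 4*w²)
V = -83 (V = -8 - 75 = -83)
b = 121 (b = (94 - 83)² = 11² = 121)
(171693 + b)/(j(T(z(-4, -1)), -658) + 473152) = (171693 + 121)/(4*(-1)² + 473152) = 171814/(4*1 + 473152) = 171814/(4 + 473152) = 171814/473156 = 171814*(1/473156) = 85907/236578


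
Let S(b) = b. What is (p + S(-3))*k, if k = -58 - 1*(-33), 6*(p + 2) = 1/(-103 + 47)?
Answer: 42025/336 ≈ 125.07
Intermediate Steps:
p = -673/336 (p = -2 + 1/(6*(-103 + 47)) = -2 + (⅙)/(-56) = -2 + (⅙)*(-1/56) = -2 - 1/336 = -673/336 ≈ -2.0030)
k = -25 (k = -58 + 33 = -25)
(p + S(-3))*k = (-673/336 - 3)*(-25) = -1681/336*(-25) = 42025/336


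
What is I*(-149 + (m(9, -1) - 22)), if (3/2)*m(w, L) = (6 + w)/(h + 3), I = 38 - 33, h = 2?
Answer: -845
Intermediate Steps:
I = 5
m(w, L) = 4/5 + 2*w/15 (m(w, L) = 2*((6 + w)/(2 + 3))/3 = 2*((6 + w)/5)/3 = 2*((6 + w)*(1/5))/3 = 2*(6/5 + w/5)/3 = 4/5 + 2*w/15)
I*(-149 + (m(9, -1) - 22)) = 5*(-149 + ((4/5 + (2/15)*9) - 22)) = 5*(-149 + ((4/5 + 6/5) - 22)) = 5*(-149 + (2 - 22)) = 5*(-149 - 20) = 5*(-169) = -845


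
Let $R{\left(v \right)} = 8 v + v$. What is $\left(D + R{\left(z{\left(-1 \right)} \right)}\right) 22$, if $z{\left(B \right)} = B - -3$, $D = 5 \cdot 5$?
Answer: $946$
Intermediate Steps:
$D = 25$
$z{\left(B \right)} = 3 + B$ ($z{\left(B \right)} = B + 3 = 3 + B$)
$R{\left(v \right)} = 9 v$
$\left(D + R{\left(z{\left(-1 \right)} \right)}\right) 22 = \left(25 + 9 \left(3 - 1\right)\right) 22 = \left(25 + 9 \cdot 2\right) 22 = \left(25 + 18\right) 22 = 43 \cdot 22 = 946$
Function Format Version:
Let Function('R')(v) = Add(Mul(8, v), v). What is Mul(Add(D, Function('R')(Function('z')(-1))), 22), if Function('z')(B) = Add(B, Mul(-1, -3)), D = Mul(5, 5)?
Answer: 946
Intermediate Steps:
D = 25
Function('z')(B) = Add(3, B) (Function('z')(B) = Add(B, 3) = Add(3, B))
Function('R')(v) = Mul(9, v)
Mul(Add(D, Function('R')(Function('z')(-1))), 22) = Mul(Add(25, Mul(9, Add(3, -1))), 22) = Mul(Add(25, Mul(9, 2)), 22) = Mul(Add(25, 18), 22) = Mul(43, 22) = 946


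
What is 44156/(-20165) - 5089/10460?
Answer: -112898289/42185180 ≈ -2.6763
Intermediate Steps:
44156/(-20165) - 5089/10460 = 44156*(-1/20165) - 5089*1/10460 = -44156/20165 - 5089/10460 = -112898289/42185180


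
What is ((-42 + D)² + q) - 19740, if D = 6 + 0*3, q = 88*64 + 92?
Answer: -12720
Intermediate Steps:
q = 5724 (q = 5632 + 92 = 5724)
D = 6 (D = 6 + 0 = 6)
((-42 + D)² + q) - 19740 = ((-42 + 6)² + 5724) - 19740 = ((-36)² + 5724) - 19740 = (1296 + 5724) - 19740 = 7020 - 19740 = -12720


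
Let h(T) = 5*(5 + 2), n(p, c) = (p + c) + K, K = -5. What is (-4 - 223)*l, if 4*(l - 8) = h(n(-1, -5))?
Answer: -15209/4 ≈ -3802.3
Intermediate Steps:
n(p, c) = -5 + c + p (n(p, c) = (p + c) - 5 = (c + p) - 5 = -5 + c + p)
h(T) = 35 (h(T) = 5*7 = 35)
l = 67/4 (l = 8 + (1/4)*35 = 8 + 35/4 = 67/4 ≈ 16.750)
(-4 - 223)*l = (-4 - 223)*(67/4) = -227*67/4 = -15209/4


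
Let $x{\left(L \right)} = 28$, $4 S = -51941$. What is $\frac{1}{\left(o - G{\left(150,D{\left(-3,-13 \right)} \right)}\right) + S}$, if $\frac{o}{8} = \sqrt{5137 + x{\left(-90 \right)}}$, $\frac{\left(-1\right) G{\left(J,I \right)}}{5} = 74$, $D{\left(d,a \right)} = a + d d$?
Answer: $- \frac{201844}{2541023561} - \frac{128 \sqrt{5165}}{2541023561} \approx -8.3054 \cdot 10^{-5}$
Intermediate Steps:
$S = - \frac{51941}{4}$ ($S = \frac{1}{4} \left(-51941\right) = - \frac{51941}{4} \approx -12985.0$)
$D{\left(d,a \right)} = a + d^{2}$
$G{\left(J,I \right)} = -370$ ($G{\left(J,I \right)} = \left(-5\right) 74 = -370$)
$o = 8 \sqrt{5165}$ ($o = 8 \sqrt{5137 + 28} = 8 \sqrt{5165} \approx 574.94$)
$\frac{1}{\left(o - G{\left(150,D{\left(-3,-13 \right)} \right)}\right) + S} = \frac{1}{\left(8 \sqrt{5165} - -370\right) - \frac{51941}{4}} = \frac{1}{\left(8 \sqrt{5165} + 370\right) - \frac{51941}{4}} = \frac{1}{\left(370 + 8 \sqrt{5165}\right) - \frac{51941}{4}} = \frac{1}{- \frac{50461}{4} + 8 \sqrt{5165}}$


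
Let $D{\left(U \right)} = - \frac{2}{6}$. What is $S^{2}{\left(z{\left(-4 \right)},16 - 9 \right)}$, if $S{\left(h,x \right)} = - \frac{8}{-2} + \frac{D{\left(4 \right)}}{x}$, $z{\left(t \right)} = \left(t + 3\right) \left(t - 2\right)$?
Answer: $\frac{6889}{441} \approx 15.621$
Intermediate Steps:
$D{\left(U \right)} = - \frac{1}{3}$ ($D{\left(U \right)} = \left(-2\right) \frac{1}{6} = - \frac{1}{3}$)
$z{\left(t \right)} = \left(-2 + t\right) \left(3 + t\right)$ ($z{\left(t \right)} = \left(3 + t\right) \left(-2 + t\right) = \left(-2 + t\right) \left(3 + t\right)$)
$S{\left(h,x \right)} = 4 - \frac{1}{3 x}$ ($S{\left(h,x \right)} = - \frac{8}{-2} - \frac{1}{3 x} = \left(-8\right) \left(- \frac{1}{2}\right) - \frac{1}{3 x} = 4 - \frac{1}{3 x}$)
$S^{2}{\left(z{\left(-4 \right)},16 - 9 \right)} = \left(4 - \frac{1}{3 \left(16 - 9\right)}\right)^{2} = \left(4 - \frac{1}{3 \cdot 7}\right)^{2} = \left(4 - \frac{1}{21}\right)^{2} = \left(\frac{83}{21}\right)^{2} = \frac{6889}{441}$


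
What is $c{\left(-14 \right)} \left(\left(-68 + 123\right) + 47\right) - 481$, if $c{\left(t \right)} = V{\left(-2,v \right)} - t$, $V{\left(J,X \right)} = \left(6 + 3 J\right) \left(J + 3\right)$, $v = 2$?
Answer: $947$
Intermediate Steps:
$V{\left(J,X \right)} = \left(3 + J\right) \left(6 + 3 J\right)$ ($V{\left(J,X \right)} = \left(6 + 3 J\right) \left(3 + J\right) = \left(3 + J\right) \left(6 + 3 J\right)$)
$c{\left(t \right)} = - t$ ($c{\left(t \right)} = \left(18 + 3 \left(-2\right)^{2} + 15 \left(-2\right)\right) - t = \left(18 + 3 \cdot 4 - 30\right) - t = \left(18 + 12 - 30\right) - t = 0 - t = - t$)
$c{\left(-14 \right)} \left(\left(-68 + 123\right) + 47\right) - 481 = \left(-1\right) \left(-14\right) \left(\left(-68 + 123\right) + 47\right) - 481 = 14 \left(55 + 47\right) - 481 = 14 \cdot 102 - 481 = 1428 - 481 = 947$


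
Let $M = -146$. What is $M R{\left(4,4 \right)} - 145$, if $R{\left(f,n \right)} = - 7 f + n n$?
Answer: $1607$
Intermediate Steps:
$R{\left(f,n \right)} = n^{2} - 7 f$ ($R{\left(f,n \right)} = - 7 f + n^{2} = n^{2} - 7 f$)
$M R{\left(4,4 \right)} - 145 = - 146 \left(4^{2} - 28\right) - 145 = - 146 \left(16 - 28\right) - 145 = \left(-146\right) \left(-12\right) - 145 = 1752 - 145 = 1607$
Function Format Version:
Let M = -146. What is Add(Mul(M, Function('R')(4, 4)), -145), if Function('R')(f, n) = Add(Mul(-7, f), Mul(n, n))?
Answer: 1607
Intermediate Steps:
Function('R')(f, n) = Add(Pow(n, 2), Mul(-7, f)) (Function('R')(f, n) = Add(Mul(-7, f), Pow(n, 2)) = Add(Pow(n, 2), Mul(-7, f)))
Add(Mul(M, Function('R')(4, 4)), -145) = Add(Mul(-146, Add(Pow(4, 2), Mul(-7, 4))), -145) = Add(Mul(-146, Add(16, -28)), -145) = Add(Mul(-146, -12), -145) = Add(1752, -145) = 1607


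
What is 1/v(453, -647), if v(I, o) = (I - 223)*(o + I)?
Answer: -1/44620 ≈ -2.2411e-5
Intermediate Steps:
v(I, o) = (-223 + I)*(I + o)
1/v(453, -647) = 1/(453**2 - 223*453 - 223*(-647) + 453*(-647)) = 1/(205209 - 101019 + 144281 - 293091) = 1/(-44620) = -1/44620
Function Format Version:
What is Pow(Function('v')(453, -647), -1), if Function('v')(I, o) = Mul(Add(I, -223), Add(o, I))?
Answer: Rational(-1, 44620) ≈ -2.2411e-5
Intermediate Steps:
Function('v')(I, o) = Mul(Add(-223, I), Add(I, o))
Pow(Function('v')(453, -647), -1) = Pow(Add(Pow(453, 2), Mul(-223, 453), Mul(-223, -647), Mul(453, -647)), -1) = Pow(Add(205209, -101019, 144281, -293091), -1) = Pow(-44620, -1) = Rational(-1, 44620)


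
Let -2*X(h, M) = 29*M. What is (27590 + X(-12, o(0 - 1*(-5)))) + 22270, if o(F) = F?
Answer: 99575/2 ≈ 49788.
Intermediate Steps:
X(h, M) = -29*M/2
(27590 + X(-12, o(0 - 1*(-5)))) + 22270 = (27590 - 29*(0 - 1*(-5))/2) + 22270 = (27590 - 29*(0 + 5)/2) + 22270 = (27590 - 29/2*5) + 22270 = (27590 - 145/2) + 22270 = 55035/2 + 22270 = 99575/2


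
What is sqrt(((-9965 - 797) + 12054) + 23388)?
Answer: 2*sqrt(6170) ≈ 157.10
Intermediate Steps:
sqrt(((-9965 - 797) + 12054) + 23388) = sqrt((-10762 + 12054) + 23388) = sqrt(1292 + 23388) = sqrt(24680) = 2*sqrt(6170)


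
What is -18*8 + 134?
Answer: -10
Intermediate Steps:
-18*8 + 134 = -144 + 134 = -10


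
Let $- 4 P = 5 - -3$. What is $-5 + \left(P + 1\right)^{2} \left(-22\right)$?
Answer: $-27$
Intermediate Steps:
$P = -2$ ($P = - \frac{5 - -3}{4} = - \frac{5 + 3}{4} = \left(- \frac{1}{4}\right) 8 = -2$)
$-5 + \left(P + 1\right)^{2} \left(-22\right) = -5 + \left(-2 + 1\right)^{2} \left(-22\right) = -5 + \left(-1\right)^{2} \left(-22\right) = -5 + 1 \left(-22\right) = -5 - 22 = -27$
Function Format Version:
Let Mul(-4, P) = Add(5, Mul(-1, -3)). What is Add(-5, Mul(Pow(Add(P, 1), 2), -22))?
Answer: -27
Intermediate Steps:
P = -2 (P = Mul(Rational(-1, 4), Add(5, Mul(-1, -3))) = Mul(Rational(-1, 4), Add(5, 3)) = Mul(Rational(-1, 4), 8) = -2)
Add(-5, Mul(Pow(Add(P, 1), 2), -22)) = Add(-5, Mul(Pow(Add(-2, 1), 2), -22)) = Add(-5, Mul(Pow(-1, 2), -22)) = Add(-5, Mul(1, -22)) = Add(-5, -22) = -27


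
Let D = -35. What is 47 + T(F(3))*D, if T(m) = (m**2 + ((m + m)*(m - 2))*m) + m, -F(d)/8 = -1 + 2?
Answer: 42887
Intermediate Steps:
F(d) = -8 (F(d) = -8*(-1 + 2) = -8*1 = -8)
T(m) = m + m**2 + 2*m**2*(-2 + m) (T(m) = (m**2 + ((2*m)*(-2 + m))*m) + m = (m**2 + (2*m*(-2 + m))*m) + m = (m**2 + 2*m**2*(-2 + m)) + m = m + m**2 + 2*m**2*(-2 + m))
47 + T(F(3))*D = 47 - 8*(1 - 3*(-8) + 2*(-8)**2)*(-35) = 47 - 8*(1 + 24 + 2*64)*(-35) = 47 - 8*(1 + 24 + 128)*(-35) = 47 - 8*153*(-35) = 47 - 1224*(-35) = 47 + 42840 = 42887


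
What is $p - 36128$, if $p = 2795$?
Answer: $-33333$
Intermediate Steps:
$p - 36128 = 2795 - 36128 = -33333$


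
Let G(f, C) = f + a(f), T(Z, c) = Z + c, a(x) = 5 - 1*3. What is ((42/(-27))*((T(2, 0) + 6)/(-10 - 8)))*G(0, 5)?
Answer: 112/81 ≈ 1.3827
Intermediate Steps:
a(x) = 2 (a(x) = 5 - 3 = 2)
G(f, C) = 2 + f (G(f, C) = f + 2 = 2 + f)
((42/(-27))*((T(2, 0) + 6)/(-10 - 8)))*G(0, 5) = ((42/(-27))*(((2 + 0) + 6)/(-10 - 8)))*(2 + 0) = ((42*(-1/27))*((2 + 6)/(-18)))*2 = -112*(-1)/(9*18)*2 = -14/9*(-4/9)*2 = (56/81)*2 = 112/81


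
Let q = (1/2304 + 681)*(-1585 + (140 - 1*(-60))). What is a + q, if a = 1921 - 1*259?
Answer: -2169270377/2304 ≈ -9.4152e+5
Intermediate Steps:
a = 1662 (a = 1921 - 259 = 1662)
q = -2173099625/2304 (q = (1/2304 + 681)*(-1585 + (140 + 60)) = 1569025*(-1585 + 200)/2304 = (1569025/2304)*(-1385) = -2173099625/2304 ≈ -9.4319e+5)
a + q = 1662 - 2173099625/2304 = -2169270377/2304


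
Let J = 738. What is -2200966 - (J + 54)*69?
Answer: -2255614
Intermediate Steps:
-2200966 - (J + 54)*69 = -2200966 - (738 + 54)*69 = -2200966 - 792*69 = -2200966 - 1*54648 = -2200966 - 54648 = -2255614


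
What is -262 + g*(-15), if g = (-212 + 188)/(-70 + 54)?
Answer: -569/2 ≈ -284.50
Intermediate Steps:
g = 3/2 (g = -24/(-16) = -24*(-1/16) = 3/2 ≈ 1.5000)
-262 + g*(-15) = -262 + (3/2)*(-15) = -262 - 45/2 = -569/2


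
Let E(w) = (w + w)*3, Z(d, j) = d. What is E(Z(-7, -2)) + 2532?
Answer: 2490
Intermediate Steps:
E(w) = 6*w (E(w) = (2*w)*3 = 6*w)
E(Z(-7, -2)) + 2532 = 6*(-7) + 2532 = -42 + 2532 = 2490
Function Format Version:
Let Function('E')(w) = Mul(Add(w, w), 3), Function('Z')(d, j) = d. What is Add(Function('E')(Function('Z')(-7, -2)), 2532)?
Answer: 2490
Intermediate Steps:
Function('E')(w) = Mul(6, w) (Function('E')(w) = Mul(Mul(2, w), 3) = Mul(6, w))
Add(Function('E')(Function('Z')(-7, -2)), 2532) = Add(Mul(6, -7), 2532) = Add(-42, 2532) = 2490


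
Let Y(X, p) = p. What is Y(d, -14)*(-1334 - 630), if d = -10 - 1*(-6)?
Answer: 27496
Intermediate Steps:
d = -4 (d = -10 + 6 = -4)
Y(d, -14)*(-1334 - 630) = -14*(-1334 - 630) = -14*(-1964) = 27496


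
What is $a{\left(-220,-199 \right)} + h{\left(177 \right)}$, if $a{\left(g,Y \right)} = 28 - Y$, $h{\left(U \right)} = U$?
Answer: $404$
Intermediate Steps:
$a{\left(-220,-199 \right)} + h{\left(177 \right)} = \left(28 - -199\right) + 177 = \left(28 + 199\right) + 177 = 227 + 177 = 404$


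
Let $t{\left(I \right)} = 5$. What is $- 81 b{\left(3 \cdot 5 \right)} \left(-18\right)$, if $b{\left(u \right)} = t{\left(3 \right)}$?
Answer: $7290$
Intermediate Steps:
$b{\left(u \right)} = 5$
$- 81 b{\left(3 \cdot 5 \right)} \left(-18\right) = \left(-81\right) 5 \left(-18\right) = \left(-405\right) \left(-18\right) = 7290$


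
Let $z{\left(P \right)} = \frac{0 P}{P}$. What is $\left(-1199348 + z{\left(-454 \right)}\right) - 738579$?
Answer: $-1937927$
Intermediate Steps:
$z{\left(P \right)} = 0$ ($z{\left(P \right)} = \frac{0}{P} = 0$)
$\left(-1199348 + z{\left(-454 \right)}\right) - 738579 = \left(-1199348 + 0\right) - 738579 = -1199348 - 738579 = -1937927$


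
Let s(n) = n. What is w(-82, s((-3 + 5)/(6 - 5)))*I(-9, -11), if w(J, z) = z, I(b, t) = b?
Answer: -18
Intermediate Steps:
w(-82, s((-3 + 5)/(6 - 5)))*I(-9, -11) = ((-3 + 5)/(6 - 5))*(-9) = (2/1)*(-9) = (2*1)*(-9) = 2*(-9) = -18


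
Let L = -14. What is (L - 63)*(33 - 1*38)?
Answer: 385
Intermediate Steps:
(L - 63)*(33 - 1*38) = (-14 - 63)*(33 - 1*38) = -77*(33 - 38) = -77*(-5) = 385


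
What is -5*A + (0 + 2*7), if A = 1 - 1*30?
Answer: 159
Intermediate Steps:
A = -29 (A = 1 - 30 = -29)
-5*A + (0 + 2*7) = -5*(-29) + (0 + 2*7) = 145 + (0 + 14) = 145 + 14 = 159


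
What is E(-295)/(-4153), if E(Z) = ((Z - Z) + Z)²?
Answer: -87025/4153 ≈ -20.955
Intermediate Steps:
E(Z) = Z² (E(Z) = (0 + Z)² = Z²)
E(-295)/(-4153) = (-295)²/(-4153) = 87025*(-1/4153) = -87025/4153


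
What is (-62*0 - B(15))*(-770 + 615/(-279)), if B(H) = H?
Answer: 359075/31 ≈ 11583.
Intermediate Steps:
(-62*0 - B(15))*(-770 + 615/(-279)) = (-62*0 - 1*15)*(-770 + 615/(-279)) = (0 - 15)*(-770 + 615*(-1/279)) = -15*(-770 - 205/93) = -15*(-71815/93) = 359075/31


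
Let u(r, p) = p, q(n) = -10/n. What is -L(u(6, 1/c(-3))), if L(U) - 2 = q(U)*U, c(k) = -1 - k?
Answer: 8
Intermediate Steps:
L(U) = -8 (L(U) = 2 + (-10/U)*U = 2 - 10 = -8)
-L(u(6, 1/c(-3))) = -1*(-8) = 8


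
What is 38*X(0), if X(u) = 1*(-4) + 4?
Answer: 0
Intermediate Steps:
X(u) = 0 (X(u) = -4 + 4 = 0)
38*X(0) = 38*0 = 0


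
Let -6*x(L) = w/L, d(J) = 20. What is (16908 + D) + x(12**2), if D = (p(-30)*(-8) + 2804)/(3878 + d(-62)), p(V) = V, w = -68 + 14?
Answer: 527285373/31184 ≈ 16909.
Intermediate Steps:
w = -54
x(L) = 9/L (x(L) = -(-9)/L = 9/L)
D = 1522/1949 (D = (-30*(-8) + 2804)/(3878 + 20) = (240 + 2804)/3898 = 3044*(1/3898) = 1522/1949 ≈ 0.78091)
(16908 + D) + x(12**2) = (16908 + 1522/1949) + 9/(12**2) = 32955214/1949 + 9/144 = 32955214/1949 + 9*(1/144) = 32955214/1949 + 1/16 = 527285373/31184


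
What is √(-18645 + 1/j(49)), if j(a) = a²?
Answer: 2*I*√11191661/49 ≈ 136.55*I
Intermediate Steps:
√(-18645 + 1/j(49)) = √(-18645 + 1/(49²)) = √(-18645 + 1/2401) = √(-44766644/2401) = 2*I*√11191661/49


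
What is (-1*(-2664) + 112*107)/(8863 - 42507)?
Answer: -3662/8411 ≈ -0.43538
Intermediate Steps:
(-1*(-2664) + 112*107)/(8863 - 42507) = (2664 + 11984)/(-33644) = 14648*(-1/33644) = -3662/8411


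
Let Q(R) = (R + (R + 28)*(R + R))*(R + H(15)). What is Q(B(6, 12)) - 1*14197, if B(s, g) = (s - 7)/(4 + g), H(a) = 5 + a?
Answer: -29220601/2048 ≈ -14268.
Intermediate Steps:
B(s, g) = (-7 + s)/(4 + g)
Q(R) = (20 + R)*(R + 2*R*(28 + R)) (Q(R) = (R + (R + 28)*(R + R))*(R + (5 + 15)) = (R + (28 + R)*(2*R))*(R + 20) = (R + 2*R*(28 + R))*(20 + R) = (20 + R)*(R + 2*R*(28 + R)))
Q(B(6, 12)) - 1*14197 = ((-7 + 6)/(4 + 12))*(1140 + 2*((-7 + 6)/(4 + 12))² + 97*((-7 + 6)/(4 + 12))) - 1*14197 = (-1/16)*(1140 + 2*(-1/16)² + 97*(-1/16)) - 14197 = ((1/16)*(-1))*(1140 + 2*((1/16)*(-1))² + 97*((1/16)*(-1))) - 14197 = -(1140 + 2*(-1/16)² + 97*(-1/16))/16 - 14197 = -(1140 + 2*(1/256) - 97/16)/16 - 14197 = -(1140 + 1/128 - 97/16)/16 - 14197 = -1/16*145145/128 - 14197 = -145145/2048 - 14197 = -29220601/2048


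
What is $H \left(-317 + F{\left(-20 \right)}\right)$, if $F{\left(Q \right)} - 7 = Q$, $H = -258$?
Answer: $85140$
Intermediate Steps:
$F{\left(Q \right)} = 7 + Q$
$H \left(-317 + F{\left(-20 \right)}\right) = - 258 \left(-317 + \left(7 - 20\right)\right) = - 258 \left(-317 - 13\right) = \left(-258\right) \left(-330\right) = 85140$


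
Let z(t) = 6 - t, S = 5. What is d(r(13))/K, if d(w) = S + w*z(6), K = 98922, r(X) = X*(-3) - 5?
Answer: 5/98922 ≈ 5.0545e-5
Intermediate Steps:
r(X) = -5 - 3*X (r(X) = -3*X - 5 = -5 - 3*X)
d(w) = 5 (d(w) = 5 + w*(6 - 1*6) = 5 + w*(6 - 6) = 5 + w*0 = 5 + 0 = 5)
d(r(13))/K = 5/98922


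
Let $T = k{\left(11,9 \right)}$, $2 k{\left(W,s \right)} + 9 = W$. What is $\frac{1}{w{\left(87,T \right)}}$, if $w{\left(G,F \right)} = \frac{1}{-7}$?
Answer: $-7$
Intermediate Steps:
$k{\left(W,s \right)} = - \frac{9}{2} + \frac{W}{2}$
$T = 1$ ($T = - \frac{9}{2} + \frac{1}{2} \cdot 11 = - \frac{9}{2} + \frac{11}{2} = 1$)
$w{\left(G,F \right)} = - \frac{1}{7}$
$\frac{1}{w{\left(87,T \right)}} = \frac{1}{- \frac{1}{7}} = -7$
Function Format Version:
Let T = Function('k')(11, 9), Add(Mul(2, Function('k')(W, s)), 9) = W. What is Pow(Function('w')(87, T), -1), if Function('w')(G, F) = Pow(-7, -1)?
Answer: -7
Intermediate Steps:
Function('k')(W, s) = Add(Rational(-9, 2), Mul(Rational(1, 2), W))
T = 1 (T = Add(Rational(-9, 2), Mul(Rational(1, 2), 11)) = Add(Rational(-9, 2), Rational(11, 2)) = 1)
Function('w')(G, F) = Rational(-1, 7)
Pow(Function('w')(87, T), -1) = Pow(Rational(-1, 7), -1) = -7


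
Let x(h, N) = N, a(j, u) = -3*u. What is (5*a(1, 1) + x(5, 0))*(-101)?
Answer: 1515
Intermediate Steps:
(5*a(1, 1) + x(5, 0))*(-101) = (5*(-3*1) + 0)*(-101) = (5*(-3) + 0)*(-101) = (-15 + 0)*(-101) = -15*(-101) = 1515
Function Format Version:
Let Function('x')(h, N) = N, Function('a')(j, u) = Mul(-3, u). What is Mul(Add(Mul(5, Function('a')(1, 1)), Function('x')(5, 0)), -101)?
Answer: 1515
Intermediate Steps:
Mul(Add(Mul(5, Function('a')(1, 1)), Function('x')(5, 0)), -101) = Mul(Add(Mul(5, Mul(-3, 1)), 0), -101) = Mul(Add(Mul(5, -3), 0), -101) = Mul(Add(-15, 0), -101) = Mul(-15, -101) = 1515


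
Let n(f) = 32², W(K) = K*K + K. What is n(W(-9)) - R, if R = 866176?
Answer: -865152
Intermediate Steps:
W(K) = K + K² (W(K) = K² + K = K + K²)
n(f) = 1024
n(W(-9)) - R = 1024 - 1*866176 = 1024 - 866176 = -865152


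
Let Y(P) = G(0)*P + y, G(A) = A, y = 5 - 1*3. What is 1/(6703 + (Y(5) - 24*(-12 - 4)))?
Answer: 1/7089 ≈ 0.00014106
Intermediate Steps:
y = 2 (y = 5 - 3 = 2)
Y(P) = 2 (Y(P) = 0*P + 2 = 0 + 2 = 2)
1/(6703 + (Y(5) - 24*(-12 - 4))) = 1/(6703 + (2 - 24*(-12 - 4))) = 1/(6703 + (2 - 24*(-16))) = 1/(6703 + (2 + 384)) = 1/(6703 + 386) = 1/7089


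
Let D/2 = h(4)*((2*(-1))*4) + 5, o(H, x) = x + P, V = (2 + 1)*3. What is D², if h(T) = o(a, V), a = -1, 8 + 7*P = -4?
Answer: 556516/49 ≈ 11357.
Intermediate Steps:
P = -12/7 (P = -8/7 + (⅐)*(-4) = -8/7 - 4/7 = -12/7 ≈ -1.7143)
V = 9 (V = 3*3 = 9)
o(H, x) = -12/7 + x (o(H, x) = x - 12/7 = -12/7 + x)
h(T) = 51/7 (h(T) = -12/7 + 9 = 51/7)
D = -746/7 (D = 2*(51*((2*(-1))*4)/7 + 5) = 2*(51*(-2*4)/7 + 5) = 2*((51/7)*(-8) + 5) = 2*(-408/7 + 5) = 2*(-373/7) = -746/7 ≈ -106.57)
D² = (-746/7)² = 556516/49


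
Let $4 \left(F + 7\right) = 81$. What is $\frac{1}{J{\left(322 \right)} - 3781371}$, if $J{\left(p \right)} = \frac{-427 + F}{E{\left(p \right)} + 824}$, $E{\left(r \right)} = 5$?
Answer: $- \frac{3316}{12539027891} \approx -2.6445 \cdot 10^{-7}$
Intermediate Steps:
$F = \frac{53}{4}$ ($F = -7 + \frac{1}{4} \cdot 81 = -7 + \frac{81}{4} = \frac{53}{4} \approx 13.25$)
$J{\left(p \right)} = - \frac{1655}{3316}$ ($J{\left(p \right)} = \frac{-427 + \frac{53}{4}}{5 + 824} = - \frac{1655}{4 \cdot 829} = \left(- \frac{1655}{4}\right) \frac{1}{829} = - \frac{1655}{3316}$)
$\frac{1}{J{\left(322 \right)} - 3781371} = \frac{1}{- \frac{1655}{3316} - 3781371} = \frac{1}{- \frac{12539027891}{3316}} = - \frac{3316}{12539027891}$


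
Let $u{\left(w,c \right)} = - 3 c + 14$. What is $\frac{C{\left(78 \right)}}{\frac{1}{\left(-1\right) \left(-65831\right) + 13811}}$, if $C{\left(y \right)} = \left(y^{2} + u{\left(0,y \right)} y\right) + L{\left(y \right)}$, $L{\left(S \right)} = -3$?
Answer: $-882353718$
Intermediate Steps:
$u{\left(w,c \right)} = 14 - 3 c$
$C{\left(y \right)} = -3 + y^{2} + y \left(14 - 3 y\right)$ ($C{\left(y \right)} = \left(y^{2} + \left(14 - 3 y\right) y\right) - 3 = \left(y^{2} + y \left(14 - 3 y\right)\right) - 3 = -3 + y^{2} + y \left(14 - 3 y\right)$)
$\frac{C{\left(78 \right)}}{\frac{1}{\left(-1\right) \left(-65831\right) + 13811}} = \frac{-3 - 2 \cdot 78^{2} + 14 \cdot 78}{\frac{1}{\left(-1\right) \left(-65831\right) + 13811}} = \frac{-3 - 12168 + 1092}{\frac{1}{65831 + 13811}} = \frac{-3 - 12168 + 1092}{\frac{1}{79642}} = - 11079 \frac{1}{\frac{1}{79642}} = \left(-11079\right) 79642 = -882353718$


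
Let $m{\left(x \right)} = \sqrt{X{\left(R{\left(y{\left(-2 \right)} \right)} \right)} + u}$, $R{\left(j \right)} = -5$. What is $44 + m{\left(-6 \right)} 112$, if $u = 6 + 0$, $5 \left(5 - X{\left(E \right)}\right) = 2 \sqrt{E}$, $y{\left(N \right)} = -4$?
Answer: $44 + \frac{112 \sqrt{275 - 10 i \sqrt{5}}}{5} \approx 415.77 - 15.09 i$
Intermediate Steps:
$X{\left(E \right)} = 5 - \frac{2 \sqrt{E}}{5}$
$u = 6$
$m{\left(x \right)} = \sqrt{11 - \frac{2 i \sqrt{5}}{5}}$ ($m{\left(x \right)} = \sqrt{\left(5 - \frac{2 \sqrt{-5}}{5}\right) + 6} = \sqrt{\left(5 - \frac{2 i \sqrt{5}}{5}\right) + 6} = \sqrt{11 - \frac{2 i \sqrt{5}}{5}}$)
$44 + m{\left(-6 \right)} 112 = 44 + \frac{\sqrt{275 - 10 i \sqrt{5}}}{5} \cdot 112 = 44 + \frac{112 \sqrt{275 - 10 i \sqrt{5}}}{5}$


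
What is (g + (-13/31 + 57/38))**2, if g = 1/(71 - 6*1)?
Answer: 19509889/16240900 ≈ 1.2013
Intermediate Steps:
g = 1/65 (g = 1/(71 - 6) = 1/65 ≈ 0.015385)
(g + (-13/31 + 57/38))**2 = (1/65 + (-13/31 + 57/38))**2 = (1/65 + (-13*1/31 + 57*(1/38)))**2 = (1/65 + (-13/31 + 3/2))**2 = (1/65 + 67/62)**2 = (4417/4030)**2 = 19509889/16240900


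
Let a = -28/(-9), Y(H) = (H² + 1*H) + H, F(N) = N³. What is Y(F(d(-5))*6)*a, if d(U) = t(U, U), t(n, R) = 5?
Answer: 5264000/3 ≈ 1.7547e+6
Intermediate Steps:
d(U) = 5
Y(H) = H² + 2*H (Y(H) = (H² + H) + H = (H + H²) + H = H² + 2*H)
a = 28/9 (a = -28*(-⅑) = 28/9 ≈ 3.1111)
Y(F(d(-5))*6)*a = ((5³*6)*(2 + 5³*6))*(28/9) = ((125*6)*(2 + 125*6))*(28/9) = (750*(2 + 750))*(28/9) = (750*752)*(28/9) = 564000*(28/9) = 5264000/3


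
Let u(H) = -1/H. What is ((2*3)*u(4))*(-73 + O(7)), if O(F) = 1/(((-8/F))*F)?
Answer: 1755/16 ≈ 109.69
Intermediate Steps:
O(F) = -⅛ (O(F) = (-F/8)/F = -⅛)
((2*3)*u(4))*(-73 + O(7)) = ((2*3)*(-1/4))*(-73 - ⅛) = (6*(-1*¼))*(-585/8) = (6*(-¼))*(-585/8) = -3/2*(-585/8) = 1755/16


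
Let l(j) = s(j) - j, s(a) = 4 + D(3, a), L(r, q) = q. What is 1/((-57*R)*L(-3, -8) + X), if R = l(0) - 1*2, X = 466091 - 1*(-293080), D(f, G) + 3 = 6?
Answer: 1/761451 ≈ 1.3133e-6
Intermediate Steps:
D(f, G) = 3 (D(f, G) = -3 + 6 = 3)
X = 759171 (X = 466091 + 293080 = 759171)
s(a) = 7 (s(a) = 4 + 3 = 7)
l(j) = 7 - j
R = 5 (R = (7 - 1*0) - 1*2 = (7 + 0) - 2 = 7 - 2 = 5)
1/((-57*R)*L(-3, -8) + X) = 1/(-57*5*(-8) + 759171) = 1/(-285*(-8) + 759171) = 1/(2280 + 759171) = 1/761451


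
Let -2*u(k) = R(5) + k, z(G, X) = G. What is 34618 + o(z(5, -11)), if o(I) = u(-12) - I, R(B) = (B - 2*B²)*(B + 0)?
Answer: 69463/2 ≈ 34732.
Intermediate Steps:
R(B) = B*(B - 2*B²) (R(B) = (B - 2*B²)*B = B*(B - 2*B²))
u(k) = 225/2 - k/2 (u(k) = -(5²*(1 - 2*5) + k)/2 = -(25*(1 - 10) + k)/2 = -(25*(-9) + k)/2 = -(-225 + k)/2 = 225/2 - k/2)
o(I) = 237/2 - I (o(I) = (225/2 - ½*(-12)) - I = (225/2 + 6) - I = 237/2 - I)
34618 + o(z(5, -11)) = 34618 + (237/2 - 1*5) = 34618 + (237/2 - 5) = 34618 + 227/2 = 69463/2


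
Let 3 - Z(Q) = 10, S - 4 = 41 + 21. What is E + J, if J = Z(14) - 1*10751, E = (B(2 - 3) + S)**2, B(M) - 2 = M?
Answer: -6269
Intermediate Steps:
S = 66 (S = 4 + (41 + 21) = 4 + 62 = 66)
B(M) = 2 + M
Z(Q) = -7 (Z(Q) = 3 - 1*10 = 3 - 10 = -7)
E = 4489 (E = ((2 + (2 - 3)) + 66)**2 = ((2 - 1) + 66)**2 = (1 + 66)**2 = 67**2 = 4489)
J = -10758 (J = -7 - 1*10751 = -7 - 10751 = -10758)
E + J = 4489 - 10758 = -6269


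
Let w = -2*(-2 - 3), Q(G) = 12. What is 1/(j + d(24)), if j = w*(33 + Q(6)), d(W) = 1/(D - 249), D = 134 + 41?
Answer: 74/33299 ≈ 0.0022223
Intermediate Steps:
D = 175
d(W) = -1/74 (d(W) = 1/(175 - 249) = 1/(-74) = -1/74)
w = 10 (w = -2*(-5) = 10)
j = 450 (j = 10*(33 + 12) = 10*45 = 450)
1/(j + d(24)) = 1/(450 - 1/74) = 1/(33299/74) = 74/33299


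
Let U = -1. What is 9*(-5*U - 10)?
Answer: -45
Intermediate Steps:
9*(-5*U - 10) = 9*(-5*(-1) - 10) = 9*(5 - 10) = 9*(-5) = -45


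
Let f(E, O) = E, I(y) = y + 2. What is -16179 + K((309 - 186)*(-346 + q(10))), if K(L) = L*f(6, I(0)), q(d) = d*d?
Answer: -197727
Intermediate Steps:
I(y) = 2 + y
q(d) = d²
K(L) = 6*L (K(L) = L*6 = 6*L)
-16179 + K((309 - 186)*(-346 + q(10))) = -16179 + 6*((309 - 186)*(-346 + 10²)) = -16179 + 6*(123*(-346 + 100)) = -16179 + 6*(123*(-246)) = -16179 + 6*(-30258) = -16179 - 181548 = -197727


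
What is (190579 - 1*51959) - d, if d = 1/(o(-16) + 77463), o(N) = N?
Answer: 10735703139/77447 ≈ 1.3862e+5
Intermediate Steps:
d = 1/77447 (d = 1/(-16 + 77463) = 1/77447 ≈ 1.2912e-5)
(190579 - 1*51959) - d = (190579 - 1*51959) - 1*1/77447 = (190579 - 51959) - 1/77447 = 138620 - 1/77447 = 10735703139/77447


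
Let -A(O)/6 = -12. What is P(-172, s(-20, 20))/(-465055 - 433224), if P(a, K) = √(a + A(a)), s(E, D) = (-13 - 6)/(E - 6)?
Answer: -10*I/898279 ≈ -1.1132e-5*I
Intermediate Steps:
s(E, D) = -19/(-6 + E)
A(O) = 72 (A(O) = -6*(-12) = 72)
P(a, K) = √(72 + a) (P(a, K) = √(a + 72) = √(72 + a))
P(-172, s(-20, 20))/(-465055 - 433224) = √(72 - 172)/(-465055 - 433224) = √(-100)/(-898279) = (10*I)*(-1/898279) = -10*I/898279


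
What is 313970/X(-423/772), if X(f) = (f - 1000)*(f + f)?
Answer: 93560548240/326734929 ≈ 286.35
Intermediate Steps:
X(f) = 2*f*(-1000 + f) (X(f) = (-1000 + f)*(2*f) = 2*f*(-1000 + f))
313970/X(-423/772) = 313970/((2*(-423/772)*(-1000 - 423/772))) = 313970/((2*(-423/772)*(-772423/772))) = 313970/(326734929/297992) = 313970*(297992/326734929) = 93560548240/326734929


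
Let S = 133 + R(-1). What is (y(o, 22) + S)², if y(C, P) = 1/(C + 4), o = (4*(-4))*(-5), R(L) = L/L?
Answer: 126720049/7056 ≈ 17959.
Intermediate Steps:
R(L) = 1
o = 80 (o = -16*(-5) = 80)
y(C, P) = 1/(4 + C)
S = 134 (S = 133 + 1 = 134)
(y(o, 22) + S)² = (1/(4 + 80) + 134)² = (1/84 + 134)² = (11257/84)² = 126720049/7056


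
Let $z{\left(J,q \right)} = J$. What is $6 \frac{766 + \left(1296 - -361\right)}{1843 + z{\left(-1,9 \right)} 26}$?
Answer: $\frac{14538}{1817} \approx 8.0011$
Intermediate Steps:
$6 \frac{766 + \left(1296 - -361\right)}{1843 + z{\left(-1,9 \right)} 26} = 6 \frac{766 + \left(1296 - -361\right)}{1843 - 26} = 6 \frac{766 + \left(1296 + 361\right)}{1843 - 26} = 6 \frac{766 + 1657}{1817} = 6 \cdot 2423 \cdot \frac{1}{1817} = 6 \cdot \frac{2423}{1817} = \frac{14538}{1817}$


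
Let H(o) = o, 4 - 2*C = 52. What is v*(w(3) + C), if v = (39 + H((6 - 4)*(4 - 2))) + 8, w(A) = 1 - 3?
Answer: -1326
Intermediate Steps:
C = -24 (C = 2 - 1/2*52 = 2 - 26 = -24)
w(A) = -2
v = 51 (v = (39 + (6 - 4)*(4 - 2)) + 8 = (39 + 2*2) + 8 = (39 + 4) + 8 = 43 + 8 = 51)
v*(w(3) + C) = 51*(-2 - 24) = 51*(-26) = -1326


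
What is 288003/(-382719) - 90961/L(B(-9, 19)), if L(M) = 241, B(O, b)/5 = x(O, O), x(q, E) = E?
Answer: -11627303894/30745093 ≈ -378.18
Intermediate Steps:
B(O, b) = 5*O
288003/(-382719) - 90961/L(B(-9, 19)) = 288003/(-382719) - 90961/241 = 288003*(-1/382719) - 90961*1/241 = -96001/127573 - 90961/241 = -11627303894/30745093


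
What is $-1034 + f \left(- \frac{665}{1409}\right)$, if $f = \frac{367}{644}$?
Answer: $- \frac{134070217}{129628} \approx -1034.3$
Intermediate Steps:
$f = \frac{367}{644}$ ($f = 367 \cdot \frac{1}{644} = \frac{367}{644} \approx 0.56988$)
$-1034 + f \left(- \frac{665}{1409}\right) = -1034 + \frac{367 \left(- \frac{665}{1409}\right)}{644} = -1034 + \frac{367 \left(\left(-665\right) \frac{1}{1409}\right)}{644} = -1034 + \frac{367}{644} \left(- \frac{665}{1409}\right) = -1034 - \frac{34865}{129628} = - \frac{134070217}{129628}$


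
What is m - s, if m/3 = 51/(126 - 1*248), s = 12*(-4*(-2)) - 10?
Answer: -10645/122 ≈ -87.254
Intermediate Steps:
s = 86 (s = 12*8 - 10 = 96 - 10 = 86)
m = -153/122 (m = 3*(51/(126 - 1*248)) = 3*(51/(126 - 248)) = 3*(51/(-122)) = 3*(51*(-1/122)) = 3*(-51/122) = -153/122 ≈ -1.2541)
m - s = -153/122 - 1*86 = -153/122 - 86 = -10645/122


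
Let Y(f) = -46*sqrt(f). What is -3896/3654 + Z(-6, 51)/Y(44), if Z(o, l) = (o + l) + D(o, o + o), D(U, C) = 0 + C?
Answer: -1948/1827 - 3*sqrt(11)/92 ≈ -1.1744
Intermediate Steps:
D(U, C) = C
Z(o, l) = l + 3*o (Z(o, l) = (o + l) + (o + o) = (l + o) + 2*o = l + 3*o)
-3896/3654 + Z(-6, 51)/Y(44) = -3896/3654 + (51 + 3*(-6))/((-92*sqrt(11))) = -3896*1/3654 + (51 - 18)/((-92*sqrt(11))) = -1948/1827 + 33/((-92*sqrt(11))) = -1948/1827 + 33*(-sqrt(11)/1012) = -1948/1827 - 3*sqrt(11)/92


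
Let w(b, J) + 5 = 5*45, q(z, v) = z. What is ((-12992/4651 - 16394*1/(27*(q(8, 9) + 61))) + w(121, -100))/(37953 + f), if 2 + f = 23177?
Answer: 902903135/264831344532 ≈ 0.0034094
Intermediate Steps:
f = 23175 (f = -2 + 23177 = 23175)
w(b, J) = 220 (w(b, J) = -5 + 5*45 = -5 + 225 = 220)
((-12992/4651 - 16394*1/(27*(q(8, 9) + 61))) + w(121, -100))/(37953 + f) = ((-12992/4651 - 16394*1/(27*(8 + 61))) + 220)/(37953 + 23175) = ((-12992*1/4651 - 16394/(69*27)) + 220)/61128 = ((-12992/4651 - 16394/1863) + 220)*(1/61128) = (-100452590/8664813 + 220)*(1/61128) = (1805806270/8664813)*(1/61128) = 902903135/264831344532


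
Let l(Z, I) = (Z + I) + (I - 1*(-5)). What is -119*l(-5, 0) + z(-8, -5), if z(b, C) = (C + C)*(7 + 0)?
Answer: -70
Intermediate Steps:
l(Z, I) = 5 + Z + 2*I (l(Z, I) = (I + Z) + (I + 5) = (I + Z) + (5 + I) = 5 + Z + 2*I)
z(b, C) = 14*C (z(b, C) = (2*C)*7 = 14*C)
-119*l(-5, 0) + z(-8, -5) = -119*(5 - 5 + 2*0) + 14*(-5) = -119*(5 - 5 + 0) - 70 = -119*0 - 70 = 0 - 70 = -70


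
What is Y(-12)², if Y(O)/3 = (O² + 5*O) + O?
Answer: 46656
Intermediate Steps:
Y(O) = 3*O² + 18*O (Y(O) = 3*((O² + 5*O) + O) = 3*(O² + 6*O) = 3*O² + 18*O)
Y(-12)² = (3*(-12)*(6 - 12))² = (3*(-12)*(-6))² = 216² = 46656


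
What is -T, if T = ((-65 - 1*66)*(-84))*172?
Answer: -1892688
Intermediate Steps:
T = 1892688 (T = ((-65 - 66)*(-84))*172 = -131*(-84)*172 = 11004*172 = 1892688)
-T = -1*1892688 = -1892688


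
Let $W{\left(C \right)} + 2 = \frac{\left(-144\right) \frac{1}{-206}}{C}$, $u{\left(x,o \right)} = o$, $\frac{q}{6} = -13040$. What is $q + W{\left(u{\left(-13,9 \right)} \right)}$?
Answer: $- \frac{8058918}{103} \approx -78242.0$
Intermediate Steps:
$q = -78240$ ($q = 6 \left(-13040\right) = -78240$)
$W{\left(C \right)} = -2 + \frac{72}{103 C}$ ($W{\left(C \right)} = -2 + \frac{\left(-144\right) \frac{1}{-206}}{C} = -2 + \frac{\left(-144\right) \left(- \frac{1}{206}\right)}{C} = -2 + \frac{72}{103 C}$)
$q + W{\left(u{\left(-13,9 \right)} \right)} = -78240 - \left(2 - \frac{72}{103 \cdot 9}\right) = -78240 + \left(-2 + \frac{72}{103} \cdot \frac{1}{9}\right) = -78240 + \left(-2 + \frac{8}{103}\right) = -78240 - \frac{198}{103} = - \frac{8058918}{103}$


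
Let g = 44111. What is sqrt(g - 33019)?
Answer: 2*sqrt(2773) ≈ 105.32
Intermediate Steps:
sqrt(g - 33019) = sqrt(44111 - 33019) = sqrt(11092) = 2*sqrt(2773)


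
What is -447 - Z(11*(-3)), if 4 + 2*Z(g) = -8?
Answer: -441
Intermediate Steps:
Z(g) = -6 (Z(g) = -2 + (½)*(-8) = -2 - 4 = -6)
-447 - Z(11*(-3)) = -447 - 1*(-6) = -447 + 6 = -441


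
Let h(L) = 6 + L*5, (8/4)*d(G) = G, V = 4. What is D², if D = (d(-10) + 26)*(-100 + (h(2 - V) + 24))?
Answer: 2822400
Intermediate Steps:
d(G) = G/2
h(L) = 6 + 5*L
D = -1680 (D = ((½)*(-10) + 26)*(-100 + ((6 + 5*(2 - 1*4)) + 24)) = (-5 + 26)*(-100 + ((6 + 5*(2 - 4)) + 24)) = 21*(-100 + ((6 + 5*(-2)) + 24)) = 21*(-100 + ((6 - 10) + 24)) = 21*(-100 + (-4 + 24)) = 21*(-100 + 20) = 21*(-80) = -1680)
D² = (-1680)² = 2822400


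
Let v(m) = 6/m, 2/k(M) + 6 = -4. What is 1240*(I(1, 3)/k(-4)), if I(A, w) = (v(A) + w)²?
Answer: -502200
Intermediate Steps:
k(M) = -⅕ (k(M) = 2/(-6 - 4) = 2/(-10) = 2*(-⅒) = -⅕)
I(A, w) = (w + 6/A)² (I(A, w) = (6/A + w)² = (w + 6/A)²)
1240*(I(1, 3)/k(-4)) = 1240*(((6 + 1*3)²/1²)/(-⅕)) = 1240*((1*(6 + 3)²)*(-5)) = 1240*((1*9²)*(-5)) = 1240*((1*81)*(-5)) = 1240*(81*(-5)) = 1240*(-405) = -502200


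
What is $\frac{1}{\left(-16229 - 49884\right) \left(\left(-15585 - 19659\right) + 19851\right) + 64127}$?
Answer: $\frac{1}{1017741536} \approx 9.8257 \cdot 10^{-10}$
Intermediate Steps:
$\frac{1}{\left(-16229 - 49884\right) \left(\left(-15585 - 19659\right) + 19851\right) + 64127} = \frac{1}{- 66113 \left(\left(-15585 - 19659\right) + 19851\right) + 64127} = \frac{1}{- 66113 \left(-35244 + 19851\right) + 64127} = \frac{1}{\left(-66113\right) \left(-15393\right) + 64127} = \frac{1}{1017677409 + 64127} = \frac{1}{1017741536}$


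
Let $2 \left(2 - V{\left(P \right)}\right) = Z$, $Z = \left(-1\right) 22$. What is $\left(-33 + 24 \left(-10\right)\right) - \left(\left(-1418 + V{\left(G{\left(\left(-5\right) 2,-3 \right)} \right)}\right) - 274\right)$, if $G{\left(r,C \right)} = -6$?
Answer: $1406$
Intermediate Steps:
$Z = -22$
$V{\left(P \right)} = 13$ ($V{\left(P \right)} = 2 - -11 = 2 + 11 = 13$)
$\left(-33 + 24 \left(-10\right)\right) - \left(\left(-1418 + V{\left(G{\left(\left(-5\right) 2,-3 \right)} \right)}\right) - 274\right) = \left(-33 + 24 \left(-10\right)\right) - \left(\left(-1418 + 13\right) - 274\right) = \left(-33 - 240\right) - \left(-1405 - 274\right) = -273 - -1679 = -273 + 1679 = 1406$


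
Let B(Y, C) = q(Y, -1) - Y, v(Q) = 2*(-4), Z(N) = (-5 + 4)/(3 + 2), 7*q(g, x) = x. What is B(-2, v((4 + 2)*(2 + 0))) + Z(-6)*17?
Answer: -54/35 ≈ -1.5429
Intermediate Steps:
q(g, x) = x/7
Z(N) = -⅕ (Z(N) = -1/5 = -1*⅕ = -⅕)
v(Q) = -8
B(Y, C) = -⅐ - Y (B(Y, C) = (⅐)*(-1) - Y = -⅐ - Y)
B(-2, v((4 + 2)*(2 + 0))) + Z(-6)*17 = (-⅐ - 1*(-2)) - ⅕*17 = (-⅐ + 2) - 17/5 = 13/7 - 17/5 = -54/35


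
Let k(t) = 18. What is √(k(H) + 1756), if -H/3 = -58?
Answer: √1774 ≈ 42.119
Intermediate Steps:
H = 174 (H = -3*(-58) = 174)
√(k(H) + 1756) = √(18 + 1756) = √1774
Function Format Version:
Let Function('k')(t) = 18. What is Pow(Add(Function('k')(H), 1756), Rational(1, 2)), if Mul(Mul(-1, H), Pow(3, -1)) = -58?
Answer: Pow(1774, Rational(1, 2)) ≈ 42.119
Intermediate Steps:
H = 174 (H = Mul(-3, -58) = 174)
Pow(Add(Function('k')(H), 1756), Rational(1, 2)) = Pow(Add(18, 1756), Rational(1, 2)) = Pow(1774, Rational(1, 2))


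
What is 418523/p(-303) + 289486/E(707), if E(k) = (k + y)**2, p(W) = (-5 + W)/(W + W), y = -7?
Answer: 2219219799673/2695000 ≈ 8.2346e+5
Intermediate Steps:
p(W) = (-5 + W)/(2*W) (p(W) = (-5 + W)/((2*W)) = (-5 + W)*(1/(2*W)) = (-5 + W)/(2*W))
E(k) = (-7 + k)**2 (E(k) = (k - 7)**2 = (-7 + k)**2)
418523/p(-303) + 289486/E(707) = 418523/(((1/2)*(-5 - 303)/(-303))) + 289486/((-7 + 707)**2) = 418523/(((1/2)*(-1/303)*(-308))) + 289486/(700**2) = 418523/(154/303) + 289486/490000 = 418523*(303/154) + 289486*(1/490000) = 18116067/22 + 144743/245000 = 2219219799673/2695000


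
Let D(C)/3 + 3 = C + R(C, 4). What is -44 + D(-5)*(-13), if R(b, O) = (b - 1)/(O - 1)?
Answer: 346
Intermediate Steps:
R(b, O) = (-1 + b)/(-1 + O)
D(C) = -10 + 4*C (D(C) = -9 + 3*(C + (-1 + C)/(-1 + 4)) = -9 + 3*(C + (-1 + C)/3) = -9 + 3*(C + (-⅓ + C/3)) = -9 + 3*(-⅓ + 4*C/3) = -9 + (-1 + 4*C) = -10 + 4*C)
-44 + D(-5)*(-13) = -44 + (-10 + 4*(-5))*(-13) = -44 + (-10 - 20)*(-13) = -44 - 30*(-13) = -44 + 390 = 346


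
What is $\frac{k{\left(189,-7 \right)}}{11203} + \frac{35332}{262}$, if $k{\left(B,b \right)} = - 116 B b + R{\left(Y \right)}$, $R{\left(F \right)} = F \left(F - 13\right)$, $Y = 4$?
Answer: $\frac{218011790}{1467593} \approx 148.55$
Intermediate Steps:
$R{\left(F \right)} = F \left(-13 + F\right)$
$k{\left(B,b \right)} = -36 - 116 B b$ ($k{\left(B,b \right)} = - 116 B b + 4 \left(-13 + 4\right) = - 116 B b + 4 \left(-9\right) = - 116 B b - 36 = -36 - 116 B b$)
$\frac{k{\left(189,-7 \right)}}{11203} + \frac{35332}{262} = \frac{-36 - 21924 \left(-7\right)}{11203} + \frac{35332}{262} = \left(-36 + 153468\right) \frac{1}{11203} + 35332 \cdot \frac{1}{262} = 153432 \cdot \frac{1}{11203} + \frac{17666}{131} = \frac{153432}{11203} + \frac{17666}{131} = \frac{218011790}{1467593}$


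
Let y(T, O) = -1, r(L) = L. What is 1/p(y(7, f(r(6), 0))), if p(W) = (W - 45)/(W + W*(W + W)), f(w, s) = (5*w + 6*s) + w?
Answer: -1/46 ≈ -0.021739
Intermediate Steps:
f(w, s) = 6*s + 6*w
p(W) = (-45 + W)/(W + 2*W²) (p(W) = (-45 + W)/(W + W*(2*W)) = (-45 + W)/(W + 2*W²))
1/p(y(7, f(r(6), 0))) = 1/((-45 - 1)/((-1)*(1 + 2*(-1)))) = 1/(-1*(-46)/(1 - 2)) = 1/(-1*(-46)/(-1)) = 1/(-1*(-1)*(-46)) = 1/(-46) = -1/46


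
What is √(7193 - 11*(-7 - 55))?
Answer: 15*√35 ≈ 88.741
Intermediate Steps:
√(7193 - 11*(-7 - 55)) = √(7193 - 11*(-62)) = √(7193 + 682) = √7875 = 15*√35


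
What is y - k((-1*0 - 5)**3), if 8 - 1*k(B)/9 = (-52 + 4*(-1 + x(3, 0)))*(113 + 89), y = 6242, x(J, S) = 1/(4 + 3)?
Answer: -662194/7 ≈ -94599.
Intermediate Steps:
x(J, S) = 1/7
k(B) = 705888/7 (k(B) = 72 - 9*(-52 + 4*(-1 + 1/7))*(113 + 89) = 72 - 9*(-52 + 4*(-6/7))*202 = 72 - 9*(-52 - 24/7)*202 = 72 - (-3492)*202/7 = 72 - 9*(-78376/7) = 72 + 705384/7 = 705888/7)
y - k((-1*0 - 5)**3) = 6242 - 1*705888/7 = 6242 - 705888/7 = -662194/7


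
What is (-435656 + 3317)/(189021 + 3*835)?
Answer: -144113/63842 ≈ -2.2573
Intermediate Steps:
(-435656 + 3317)/(189021 + 3*835) = -432339/(189021 + 2505) = -432339/191526 = -432339*1/191526 = -144113/63842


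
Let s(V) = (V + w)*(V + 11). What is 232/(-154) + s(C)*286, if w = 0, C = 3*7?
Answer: 14798668/77 ≈ 1.9219e+5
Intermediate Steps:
C = 21
s(V) = V*(11 + V) (s(V) = (V + 0)*(V + 11) = V*(11 + V))
232/(-154) + s(C)*286 = 232/(-154) + (21*(11 + 21))*286 = 232*(-1/154) + (21*32)*286 = -116/77 + 672*286 = -116/77 + 192192 = 14798668/77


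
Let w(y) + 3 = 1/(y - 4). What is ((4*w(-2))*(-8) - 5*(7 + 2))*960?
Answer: 54080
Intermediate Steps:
w(y) = -3 + 1/(-4 + y) (w(y) = -3 + 1/(y - 4) = -3 + 1/(-4 + y))
((4*w(-2))*(-8) - 5*(7 + 2))*960 = ((4*((13 - 3*(-2))/(-4 - 2)))*(-8) - 5*(7 + 2))*960 = ((4*((13 + 6)/(-6)))*(-8) - 5*9)*960 = ((4*(-1/6*19))*(-8) - 45)*960 = ((4*(-19/6))*(-8) - 45)*960 = (-38/3*(-8) - 45)*960 = (304/3 - 45)*960 = (169/3)*960 = 54080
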